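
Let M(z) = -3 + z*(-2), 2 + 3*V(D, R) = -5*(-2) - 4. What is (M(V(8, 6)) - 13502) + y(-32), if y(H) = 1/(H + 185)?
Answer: -2066672/153 ≈ -13508.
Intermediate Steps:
V(D, R) = 4/3 (V(D, R) = -2/3 + (-5*(-2) - 4)/3 = -2/3 + (10 - 4)/3 = -2/3 + (1/3)*6 = -2/3 + 2 = 4/3)
M(z) = -3 - 2*z
y(H) = 1/(185 + H)
(M(V(8, 6)) - 13502) + y(-32) = ((-3 - 2*4/3) - 13502) + 1/(185 - 32) = ((-3 - 8/3) - 13502) + 1/153 = (-17/3 - 13502) + 1/153 = -40523/3 + 1/153 = -2066672/153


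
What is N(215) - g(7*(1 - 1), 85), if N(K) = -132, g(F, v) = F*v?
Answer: -132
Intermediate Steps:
N(215) - g(7*(1 - 1), 85) = -132 - 7*(1 - 1)*85 = -132 - 7*0*85 = -132 - 0*85 = -132 - 1*0 = -132 + 0 = -132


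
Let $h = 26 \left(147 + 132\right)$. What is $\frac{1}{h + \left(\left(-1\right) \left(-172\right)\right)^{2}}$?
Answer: $\frac{1}{36838} \approx 2.7146 \cdot 10^{-5}$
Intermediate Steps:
$h = 7254$ ($h = 26 \cdot 279 = 7254$)
$\frac{1}{h + \left(\left(-1\right) \left(-172\right)\right)^{2}} = \frac{1}{7254 + \left(\left(-1\right) \left(-172\right)\right)^{2}} = \frac{1}{7254 + 172^{2}} = \frac{1}{7254 + 29584} = \frac{1}{36838}$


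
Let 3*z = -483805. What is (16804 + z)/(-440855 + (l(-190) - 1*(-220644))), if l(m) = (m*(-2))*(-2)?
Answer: 433393/662913 ≈ 0.65377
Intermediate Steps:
z = -483805/3 (z = (⅓)*(-483805) = -483805/3 ≈ -1.6127e+5)
l(m) = 4*m (l(m) = -2*m*(-2) = 4*m)
(16804 + z)/(-440855 + (l(-190) - 1*(-220644))) = (16804 - 483805/3)/(-440855 + (4*(-190) - 1*(-220644))) = -433393/(3*(-440855 + (-760 + 220644))) = -433393/(3*(-440855 + 219884)) = -433393/3/(-220971) = -433393/3*(-1/220971) = 433393/662913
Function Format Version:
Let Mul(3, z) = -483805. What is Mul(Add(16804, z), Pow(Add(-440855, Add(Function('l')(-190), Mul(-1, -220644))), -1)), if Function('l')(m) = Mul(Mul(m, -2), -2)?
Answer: Rational(433393, 662913) ≈ 0.65377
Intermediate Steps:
z = Rational(-483805, 3) (z = Mul(Rational(1, 3), -483805) = Rational(-483805, 3) ≈ -1.6127e+5)
Function('l')(m) = Mul(4, m) (Function('l')(m) = Mul(Mul(-2, m), -2) = Mul(4, m))
Mul(Add(16804, z), Pow(Add(-440855, Add(Function('l')(-190), Mul(-1, -220644))), -1)) = Mul(Add(16804, Rational(-483805, 3)), Pow(Add(-440855, Add(Mul(4, -190), Mul(-1, -220644))), -1)) = Mul(Rational(-433393, 3), Pow(Add(-440855, Add(-760, 220644)), -1)) = Mul(Rational(-433393, 3), Pow(Add(-440855, 219884), -1)) = Mul(Rational(-433393, 3), Pow(-220971, -1)) = Mul(Rational(-433393, 3), Rational(-1, 220971)) = Rational(433393, 662913)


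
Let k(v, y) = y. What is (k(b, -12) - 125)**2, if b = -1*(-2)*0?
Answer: 18769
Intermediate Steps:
b = 0 (b = 2*0 = 0)
(k(b, -12) - 125)**2 = (-12 - 125)**2 = (-137)**2 = 18769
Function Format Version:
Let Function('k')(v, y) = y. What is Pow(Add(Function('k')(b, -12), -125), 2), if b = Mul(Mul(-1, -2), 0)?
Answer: 18769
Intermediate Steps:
b = 0 (b = Mul(2, 0) = 0)
Pow(Add(Function('k')(b, -12), -125), 2) = Pow(Add(-12, -125), 2) = Pow(-137, 2) = 18769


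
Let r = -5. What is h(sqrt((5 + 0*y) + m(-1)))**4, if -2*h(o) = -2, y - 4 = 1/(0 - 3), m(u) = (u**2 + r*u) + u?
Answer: 1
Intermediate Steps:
m(u) = u**2 - 4*u (m(u) = (u**2 - 5*u) + u = u**2 - 4*u)
y = 11/3 (y = 4 + 1/(0 - 3) = 4 + 1/(-3) = 4 - 1/3 = 11/3 ≈ 3.6667)
h(o) = 1 (h(o) = -1/2*(-2) = 1)
h(sqrt((5 + 0*y) + m(-1)))**4 = 1**4 = 1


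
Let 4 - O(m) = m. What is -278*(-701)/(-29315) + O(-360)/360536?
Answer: -145144347/21837010 ≈ -6.6467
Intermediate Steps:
O(m) = 4 - m
-278*(-701)/(-29315) + O(-360)/360536 = -278*(-701)/(-29315) + (4 - 1*(-360))/360536 = 194878*(-1/29315) + (4 + 360)*(1/360536) = -194878/29315 + 364*(1/360536) = -194878/29315 + 91/90134 = -145144347/21837010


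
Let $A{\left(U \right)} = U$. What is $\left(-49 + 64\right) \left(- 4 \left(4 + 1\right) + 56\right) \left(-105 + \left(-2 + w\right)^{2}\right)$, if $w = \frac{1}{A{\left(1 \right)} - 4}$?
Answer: $-53760$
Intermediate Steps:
$w = - \frac{1}{3}$ ($w = \frac{1}{1 - 4} = \frac{1}{-3} = - \frac{1}{3} \approx -0.33333$)
$\left(-49 + 64\right) \left(- 4 \left(4 + 1\right) + 56\right) \left(-105 + \left(-2 + w\right)^{2}\right) = \left(-49 + 64\right) \left(- 4 \left(4 + 1\right) + 56\right) \left(-105 + \left(-2 - \frac{1}{3}\right)^{2}\right) = 15 \left(\left(-4\right) 5 + 56\right) \left(-105 + \left(- \frac{7}{3}\right)^{2}\right) = 15 \left(-20 + 56\right) \left(-105 + \frac{49}{9}\right) = 15 \cdot 36 \left(- \frac{896}{9}\right) = 540 \left(- \frac{896}{9}\right) = -53760$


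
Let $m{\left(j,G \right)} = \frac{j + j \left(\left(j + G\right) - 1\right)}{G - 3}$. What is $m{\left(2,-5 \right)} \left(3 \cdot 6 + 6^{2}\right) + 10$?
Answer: $\frac{101}{2} \approx 50.5$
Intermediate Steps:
$m{\left(j,G \right)} = \frac{j + j \left(-1 + G + j\right)}{-3 + G}$ ($m{\left(j,G \right)} = \frac{j + j \left(\left(G + j\right) - 1\right)}{-3 + G} = \frac{j + j \left(-1 + G + j\right)}{-3 + G}$)
$m{\left(2,-5 \right)} \left(3 \cdot 6 + 6^{2}\right) + 10 = \frac{2 \left(-5 + 2\right)}{-3 - 5} \left(3 \cdot 6 + 6^{2}\right) + 10 = 2 \frac{1}{-8} \left(-3\right) \left(18 + 36\right) + 10 = 2 \left(- \frac{1}{8}\right) \left(-3\right) 54 + 10 = \frac{3}{4} \cdot 54 + 10 = \frac{81}{2} + 10 = \frac{101}{2}$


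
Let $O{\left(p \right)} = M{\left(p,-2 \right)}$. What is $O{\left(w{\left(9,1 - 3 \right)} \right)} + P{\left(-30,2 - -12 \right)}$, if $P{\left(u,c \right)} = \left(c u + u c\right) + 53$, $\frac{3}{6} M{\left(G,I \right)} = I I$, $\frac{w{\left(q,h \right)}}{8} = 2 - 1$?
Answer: $-779$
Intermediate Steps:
$w{\left(q,h \right)} = 8$ ($w{\left(q,h \right)} = 8 \left(2 - 1\right) = 8 \cdot 1 = 8$)
$M{\left(G,I \right)} = 2 I^{2}$ ($M{\left(G,I \right)} = 2 I I = 2 I^{2}$)
$O{\left(p \right)} = 8$ ($O{\left(p \right)} = 2 \left(-2\right)^{2} = 2 \cdot 4 = 8$)
$P{\left(u,c \right)} = 53 + 2 c u$ ($P{\left(u,c \right)} = \left(c u + c u\right) + 53 = 2 c u + 53 = 53 + 2 c u$)
$O{\left(w{\left(9,1 - 3 \right)} \right)} + P{\left(-30,2 - -12 \right)} = 8 + \left(53 + 2 \left(2 - -12\right) \left(-30\right)\right) = 8 + \left(53 + 2 \left(2 + 12\right) \left(-30\right)\right) = 8 + \left(53 + 2 \cdot 14 \left(-30\right)\right) = 8 + \left(53 - 840\right) = 8 - 787 = -779$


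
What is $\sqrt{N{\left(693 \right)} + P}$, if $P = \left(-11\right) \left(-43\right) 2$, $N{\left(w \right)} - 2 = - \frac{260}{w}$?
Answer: $\frac{8 \sqrt{790097}}{231} \approx 30.784$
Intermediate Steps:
$N{\left(w \right)} = 2 - \frac{260}{w}$
$P = 946$ ($P = 473 \cdot 2 = 946$)
$\sqrt{N{\left(693 \right)} + P} = \sqrt{\left(2 - \frac{260}{693}\right) + 946} = \sqrt{\frac{1126}{693} + 946} = \sqrt{\frac{656704}{693}} = \frac{8 \sqrt{790097}}{231}$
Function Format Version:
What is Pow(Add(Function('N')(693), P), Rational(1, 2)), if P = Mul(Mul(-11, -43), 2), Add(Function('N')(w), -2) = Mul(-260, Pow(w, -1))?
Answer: Mul(Rational(8, 231), Pow(790097, Rational(1, 2))) ≈ 30.784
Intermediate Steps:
Function('N')(w) = Add(2, Mul(-260, Pow(w, -1)))
P = 946 (P = Mul(473, 2) = 946)
Pow(Add(Function('N')(693), P), Rational(1, 2)) = Pow(Add(Add(2, Mul(-260, Pow(693, -1))), 946), Rational(1, 2)) = Pow(Add(Add(2, Mul(-260, Rational(1, 693))), 946), Rational(1, 2)) = Pow(Add(Add(2, Rational(-260, 693)), 946), Rational(1, 2)) = Pow(Add(Rational(1126, 693), 946), Rational(1, 2)) = Pow(Rational(656704, 693), Rational(1, 2)) = Mul(Rational(8, 231), Pow(790097, Rational(1, 2)))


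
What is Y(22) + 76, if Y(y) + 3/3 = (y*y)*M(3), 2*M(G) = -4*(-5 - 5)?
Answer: 9755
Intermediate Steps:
M(G) = 20 (M(G) = (-4*(-5 - 5))/2 = (-4*(-10))/2 = (½)*40 = 20)
Y(y) = -1 + 20*y² (Y(y) = -1 + (y*y)*20 = -1 + y²*20 = -1 + 20*y²)
Y(22) + 76 = (-1 + 20*22²) + 76 = (-1 + 20*484) + 76 = (-1 + 9680) + 76 = 9679 + 76 = 9755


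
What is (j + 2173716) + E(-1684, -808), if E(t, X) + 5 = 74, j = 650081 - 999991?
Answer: 1823875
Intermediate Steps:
j = -349910
E(t, X) = 69 (E(t, X) = -5 + 74 = 69)
(j + 2173716) + E(-1684, -808) = (-349910 + 2173716) + 69 = 1823806 + 69 = 1823875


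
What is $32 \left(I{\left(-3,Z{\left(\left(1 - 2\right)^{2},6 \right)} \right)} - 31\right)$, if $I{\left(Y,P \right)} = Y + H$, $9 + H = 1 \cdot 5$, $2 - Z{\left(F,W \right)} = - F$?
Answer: $-1216$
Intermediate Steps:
$Z{\left(F,W \right)} = 2 + F$ ($Z{\left(F,W \right)} = 2 - - F = 2 + F$)
$H = -4$ ($H = -9 + 1 \cdot 5 = -9 + 5 = -4$)
$I{\left(Y,P \right)} = -4 + Y$ ($I{\left(Y,P \right)} = Y - 4 = -4 + Y$)
$32 \left(I{\left(-3,Z{\left(\left(1 - 2\right)^{2},6 \right)} \right)} - 31\right) = 32 \left(\left(-4 - 3\right) - 31\right) = 32 \left(-7 - 31\right) = 32 \left(-38\right) = -1216$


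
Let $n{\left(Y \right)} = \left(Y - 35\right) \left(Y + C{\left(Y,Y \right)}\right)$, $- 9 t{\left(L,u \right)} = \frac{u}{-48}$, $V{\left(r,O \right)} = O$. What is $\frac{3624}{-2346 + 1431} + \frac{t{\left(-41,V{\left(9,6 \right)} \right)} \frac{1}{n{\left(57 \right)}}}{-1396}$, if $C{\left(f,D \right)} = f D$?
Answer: $- \frac{8831010051377}{2229683829120} \approx -3.9607$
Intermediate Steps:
$t{\left(L,u \right)} = \frac{u}{432}$ ($t{\left(L,u \right)} = - \frac{u \frac{1}{-48}}{9} = - \frac{u \left(- \frac{1}{48}\right)}{9} = - \frac{\left(- \frac{1}{48}\right) u}{9} = \frac{u}{432}$)
$C{\left(f,D \right)} = D f$
$n{\left(Y \right)} = \left(-35 + Y\right) \left(Y + Y^{2}\right)$ ($n{\left(Y \right)} = \left(Y - 35\right) \left(Y + Y Y\right) = \left(-35 + Y\right) \left(Y + Y^{2}\right)$)
$\frac{3624}{-2346 + 1431} + \frac{t{\left(-41,V{\left(9,6 \right)} \right)} \frac{1}{n{\left(57 \right)}}}{-1396} = \frac{3624}{-2346 + 1431} + \frac{\frac{1}{432} \cdot 6 \frac{1}{57 \left(-35 + 57^{2} - 1938\right)}}{-1396} = \frac{3624}{-915} + \frac{1}{72 \cdot 57 \left(-35 + 3249 - 1938\right)} \left(- \frac{1}{1396}\right) = 3624 \left(- \frac{1}{915}\right) + \frac{1}{72 \cdot 57 \cdot 1276} \left(- \frac{1}{1396}\right) = - \frac{1208}{305} + \frac{1}{72 \cdot 72732} \left(- \frac{1}{1396}\right) = - \frac{1208}{305} + \frac{1}{72} \cdot \frac{1}{72732} \left(- \frac{1}{1396}\right) = - \frac{1208}{305} + \frac{1}{5236704} \left(- \frac{1}{1396}\right) = - \frac{1208}{305} - \frac{1}{7310438784} = - \frac{8831010051377}{2229683829120}$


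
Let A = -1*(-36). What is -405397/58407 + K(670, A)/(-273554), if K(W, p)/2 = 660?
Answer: -55487534089/7988734239 ≈ -6.9457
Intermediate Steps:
A = 36
K(W, p) = 1320 (K(W, p) = 2*660 = 1320)
-405397/58407 + K(670, A)/(-273554) = -405397/58407 + 1320/(-273554) = -405397*1/58407 + 1320*(-1/273554) = -405397/58407 - 660/136777 = -55487534089/7988734239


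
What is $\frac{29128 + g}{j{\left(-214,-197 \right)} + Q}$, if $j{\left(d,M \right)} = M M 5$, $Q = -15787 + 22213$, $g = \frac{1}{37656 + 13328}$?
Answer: $\frac{1485061953}{10220813464} \approx 0.1453$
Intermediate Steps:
$g = \frac{1}{50984} \approx 1.9614 \cdot 10^{-5}$
$Q = 6426$
$j{\left(d,M \right)} = 5 M^{2}$ ($j{\left(d,M \right)} = M^{2} \cdot 5 = 5 M^{2}$)
$\frac{29128 + g}{j{\left(-214,-197 \right)} + Q} = \frac{29128 + \frac{1}{50984}}{5 \left(-197\right)^{2} + 6426} = \frac{1485061953}{50984 \left(5 \cdot 38809 + 6426\right)} = \frac{1485061953}{50984 \left(194045 + 6426\right)} = \frac{1485061953}{50984 \cdot 200471} = \frac{1485061953}{50984} \cdot \frac{1}{200471} = \frac{1485061953}{10220813464}$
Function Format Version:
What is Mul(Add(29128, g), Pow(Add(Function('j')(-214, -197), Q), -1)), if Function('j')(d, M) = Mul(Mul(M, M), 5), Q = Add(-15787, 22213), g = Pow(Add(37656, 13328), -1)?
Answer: Rational(1485061953, 10220813464) ≈ 0.14530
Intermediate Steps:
g = Rational(1, 50984) (g = Pow(50984, -1) = Rational(1, 50984) ≈ 1.9614e-5)
Q = 6426
Function('j')(d, M) = Mul(5, Pow(M, 2)) (Function('j')(d, M) = Mul(Pow(M, 2), 5) = Mul(5, Pow(M, 2)))
Mul(Add(29128, g), Pow(Add(Function('j')(-214, -197), Q), -1)) = Mul(Add(29128, Rational(1, 50984)), Pow(Add(Mul(5, Pow(-197, 2)), 6426), -1)) = Mul(Rational(1485061953, 50984), Pow(Add(Mul(5, 38809), 6426), -1)) = Mul(Rational(1485061953, 50984), Pow(Add(194045, 6426), -1)) = Mul(Rational(1485061953, 50984), Pow(200471, -1)) = Mul(Rational(1485061953, 50984), Rational(1, 200471)) = Rational(1485061953, 10220813464)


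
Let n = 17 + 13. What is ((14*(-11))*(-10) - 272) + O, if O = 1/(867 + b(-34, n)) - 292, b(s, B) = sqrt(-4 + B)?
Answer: 733623955/751663 - sqrt(26)/751663 ≈ 976.00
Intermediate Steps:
n = 30
O = -292 + 1/(867 + sqrt(26)) (O = 1/(867 + sqrt(-4 + 30)) - 292 = 1/(867 + sqrt(26)) - 292 = -292 + 1/(867 + sqrt(26)) ≈ -292.00)
((14*(-11))*(-10) - 272) + O = ((14*(-11))*(-10) - 272) + (-219484729/751663 - sqrt(26)/751663) = (-154*(-10) - 272) + (-219484729/751663 - sqrt(26)/751663) = (1540 - 272) + (-219484729/751663 - sqrt(26)/751663) = 1268 + (-219484729/751663 - sqrt(26)/751663) = 733623955/751663 - sqrt(26)/751663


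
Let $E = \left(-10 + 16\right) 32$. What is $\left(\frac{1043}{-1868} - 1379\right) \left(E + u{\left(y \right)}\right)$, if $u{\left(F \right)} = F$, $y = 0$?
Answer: $- \frac{123696720}{467} \approx -2.6488 \cdot 10^{5}$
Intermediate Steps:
$E = 192$ ($E = 6 \cdot 32 = 192$)
$\left(\frac{1043}{-1868} - 1379\right) \left(E + u{\left(y \right)}\right) = \left(\frac{1043}{-1868} - 1379\right) \left(192 + 0\right) = \left(1043 \left(- \frac{1}{1868}\right) - 1379\right) 192 = \left(- \frac{1043}{1868} - 1379\right) 192 = \left(- \frac{2577015}{1868}\right) 192 = - \frac{123696720}{467}$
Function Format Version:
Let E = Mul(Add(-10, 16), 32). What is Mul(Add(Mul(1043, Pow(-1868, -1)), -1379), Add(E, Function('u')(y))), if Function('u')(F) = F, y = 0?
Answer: Rational(-123696720, 467) ≈ -2.6488e+5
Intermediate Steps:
E = 192 (E = Mul(6, 32) = 192)
Mul(Add(Mul(1043, Pow(-1868, -1)), -1379), Add(E, Function('u')(y))) = Mul(Add(Mul(1043, Pow(-1868, -1)), -1379), Add(192, 0)) = Mul(Add(Mul(1043, Rational(-1, 1868)), -1379), 192) = Mul(Add(Rational(-1043, 1868), -1379), 192) = Mul(Rational(-2577015, 1868), 192) = Rational(-123696720, 467)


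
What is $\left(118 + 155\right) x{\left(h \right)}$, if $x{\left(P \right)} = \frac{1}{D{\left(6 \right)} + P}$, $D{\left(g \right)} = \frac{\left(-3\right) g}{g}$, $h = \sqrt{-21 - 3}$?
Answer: $- \frac{273}{11} - \frac{182 i \sqrt{6}}{11} \approx -24.818 - 40.528 i$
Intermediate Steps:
$h = 2 i \sqrt{6}$ ($h = \sqrt{-24} = 2 i \sqrt{6} \approx 4.899 i$)
$D{\left(g \right)} = -3$
$x{\left(P \right)} = \frac{1}{-3 + P}$
$\left(118 + 155\right) x{\left(h \right)} = \frac{118 + 155}{-3 + 2 i \sqrt{6}} = \frac{273}{-3 + 2 i \sqrt{6}}$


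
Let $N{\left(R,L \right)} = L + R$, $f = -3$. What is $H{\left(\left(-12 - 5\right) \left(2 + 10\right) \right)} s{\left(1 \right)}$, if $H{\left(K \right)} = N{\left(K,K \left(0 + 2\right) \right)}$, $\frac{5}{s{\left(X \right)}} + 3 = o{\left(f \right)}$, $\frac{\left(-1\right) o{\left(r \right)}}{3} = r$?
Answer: $-510$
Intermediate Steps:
$o{\left(r \right)} = - 3 r$
$s{\left(X \right)} = \frac{5}{6}$ ($s{\left(X \right)} = \frac{5}{-3 - -9} = \frac{5}{-3 + 9} = \frac{5}{6}$)
$H{\left(K \right)} = 3 K$ ($H{\left(K \right)} = K \left(0 + 2\right) + K = K 2 + K = 2 K + K = 3 K$)
$H{\left(\left(-12 - 5\right) \left(2 + 10\right) \right)} s{\left(1 \right)} = 3 \left(-12 - 5\right) \left(2 + 10\right) \frac{5}{6} = 3 \left(\left(-17\right) 12\right) \frac{5}{6} = 3 \left(-204\right) \frac{5}{6} = \left(-612\right) \frac{5}{6} = -510$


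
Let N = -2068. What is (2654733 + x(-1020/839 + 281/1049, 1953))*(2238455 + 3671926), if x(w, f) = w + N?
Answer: 13798604873907757314/880111 ≈ 1.5678e+13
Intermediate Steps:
x(w, f) = -2068 + w (x(w, f) = w - 2068 = -2068 + w)
(2654733 + x(-1020/839 + 281/1049, 1953))*(2238455 + 3671926) = (2654733 + (-2068 + (-1020/839 + 281/1049)))*(2238455 + 3671926) = (2654733 + (-2068 + (-1020*1/839 + 281*(1/1049))))*5910381 = (2654733 + (-2068 + (-1020/839 + 281/1049)))*5910381 = (2654733 + (-2068 - 834221/880111))*5910381 = (2654733 - 1820903769/880111)*5910381 = (2334638811594/880111)*5910381 = 13798604873907757314/880111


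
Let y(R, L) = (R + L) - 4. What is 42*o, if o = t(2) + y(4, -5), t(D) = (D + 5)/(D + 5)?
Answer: -168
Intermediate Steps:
y(R, L) = -4 + L + R (y(R, L) = (L + R) - 4 = -4 + L + R)
t(D) = 1 (t(D) = (5 + D)/(5 + D) = 1)
o = -4 (o = 1 + (-4 - 5 + 4) = 1 - 5 = -4)
42*o = 42*(-4) = -168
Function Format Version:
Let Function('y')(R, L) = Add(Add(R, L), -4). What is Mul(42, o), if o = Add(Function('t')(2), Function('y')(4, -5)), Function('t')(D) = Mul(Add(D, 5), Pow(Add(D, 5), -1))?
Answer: -168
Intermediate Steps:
Function('y')(R, L) = Add(-4, L, R) (Function('y')(R, L) = Add(Add(L, R), -4) = Add(-4, L, R))
Function('t')(D) = 1 (Function('t')(D) = Mul(Add(5, D), Pow(Add(5, D), -1)) = 1)
o = -4 (o = Add(1, Add(-4, -5, 4)) = Add(1, -5) = -4)
Mul(42, o) = Mul(42, -4) = -168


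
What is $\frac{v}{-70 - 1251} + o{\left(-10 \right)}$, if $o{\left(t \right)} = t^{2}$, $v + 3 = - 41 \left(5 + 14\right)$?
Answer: $\frac{132882}{1321} \approx 100.59$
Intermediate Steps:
$v = -782$ ($v = -3 - 41 \left(5 + 14\right) = -3 - 779 = -782$)
$\frac{v}{-70 - 1251} + o{\left(-10 \right)} = - \frac{782}{-70 - 1251} + \left(-10\right)^{2} = - \frac{782}{-1321} + 100 = \left(-782\right) \left(- \frac{1}{1321}\right) + 100 = \frac{782}{1321} + 100 = \frac{132882}{1321}$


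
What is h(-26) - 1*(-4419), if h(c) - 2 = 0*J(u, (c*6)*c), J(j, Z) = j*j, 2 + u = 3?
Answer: 4421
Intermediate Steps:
u = 1 (u = -2 + 3 = 1)
J(j, Z) = j²
h(c) = 2 (h(c) = 2 + 0*1² = 2 + 0*1 = 2 + 0 = 2)
h(-26) - 1*(-4419) = 2 - 1*(-4419) = 2 + 4419 = 4421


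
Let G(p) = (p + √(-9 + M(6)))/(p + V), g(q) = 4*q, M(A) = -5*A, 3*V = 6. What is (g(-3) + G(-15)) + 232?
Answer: 2875/13 - I*√39/13 ≈ 221.15 - 0.48038*I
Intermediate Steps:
V = 2 (V = (⅓)*6 = 2)
G(p) = (p + I*√39)/(2 + p) (G(p) = (p + √(-9 - 5*6))/(p + 2) = (p + √(-9 - 30))/(2 + p) = (p + √(-39))/(2 + p) = (p + I*√39)/(2 + p))
(g(-3) + G(-15)) + 232 = (4*(-3) + (-15 + I*√39)/(2 - 15)) + 232 = (-12 + (-15 + I*√39)/(-13)) + 232 = (-12 - (-15 + I*√39)/13) + 232 = (-12 + (15/13 - I*√39/13)) + 232 = (-141/13 - I*√39/13) + 232 = 2875/13 - I*√39/13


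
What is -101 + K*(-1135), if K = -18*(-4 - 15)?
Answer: -388271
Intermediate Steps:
K = 342 (K = -18*(-19) = 342)
-101 + K*(-1135) = -101 + 342*(-1135) = -101 - 388170 = -388271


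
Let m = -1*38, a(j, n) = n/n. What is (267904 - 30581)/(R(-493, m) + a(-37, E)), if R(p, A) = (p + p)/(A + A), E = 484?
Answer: 9018274/531 ≈ 16984.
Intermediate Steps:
a(j, n) = 1
m = -38
R(p, A) = p/A (R(p, A) = (2*p)/((2*A)) = (2*p)*(1/(2*A)) = p/A)
(267904 - 30581)/(R(-493, m) + a(-37, E)) = (267904 - 30581)/(-493/(-38) + 1) = 237323/(-493*(-1/38) + 1) = 237323/(493/38 + 1) = 237323/(531/38) = 237323*(38/531) = 9018274/531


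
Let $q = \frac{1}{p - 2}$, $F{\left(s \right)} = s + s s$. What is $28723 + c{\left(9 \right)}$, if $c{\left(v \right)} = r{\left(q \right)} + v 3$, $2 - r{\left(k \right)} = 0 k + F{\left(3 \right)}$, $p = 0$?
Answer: $28740$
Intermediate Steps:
$F{\left(s \right)} = s + s^{2}$
$q = - \frac{1}{2}$ ($q = \frac{1}{0 - 2} = \frac{1}{-2} = - \frac{1}{2} \approx -0.5$)
$r{\left(k \right)} = -10$ ($r{\left(k \right)} = 2 - \left(0 k + 3 \left(1 + 3\right)\right) = 2 - \left(0 + 3 \cdot 4\right) = 2 - \left(0 + 12\right) = 2 - 12 = -10$)
$c{\left(v \right)} = -10 + 3 v$ ($c{\left(v \right)} = -10 + v 3 = -10 + 3 v$)
$28723 + c{\left(9 \right)} = 28723 + \left(-10 + 3 \cdot 9\right) = 28723 + \left(-10 + 27\right) = 28723 + 17 = 28740$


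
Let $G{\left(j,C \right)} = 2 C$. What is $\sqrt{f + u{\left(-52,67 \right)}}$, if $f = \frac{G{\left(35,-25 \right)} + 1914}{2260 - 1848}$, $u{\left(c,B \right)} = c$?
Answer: $\frac{i \sqrt{503670}}{103} \approx 6.8903 i$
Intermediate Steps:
$f = \frac{466}{103}$ ($f = \frac{2 \left(-25\right) + 1914}{2260 - 1848} = \frac{-50 + 1914}{412} = 1864 \cdot \frac{1}{412} = \frac{466}{103} \approx 4.5243$)
$\sqrt{f + u{\left(-52,67 \right)}} = \sqrt{\frac{466}{103} - 52} = \sqrt{- \frac{4890}{103}} = \frac{i \sqrt{503670}}{103}$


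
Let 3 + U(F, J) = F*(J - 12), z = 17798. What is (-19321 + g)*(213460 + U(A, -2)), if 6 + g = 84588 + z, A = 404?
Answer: 17259743259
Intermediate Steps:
U(F, J) = -3 + F*(-12 + J) (U(F, J) = -3 + F*(J - 12) = -3 + F*(-12 + J))
g = 102380 (g = -6 + (84588 + 17798) = -6 + 102386 = 102380)
(-19321 + g)*(213460 + U(A, -2)) = (-19321 + 102380)*(213460 + (-3 - 12*404 + 404*(-2))) = 83059*(213460 + (-3 - 4848 - 808)) = 83059*(213460 - 5659) = 83059*207801 = 17259743259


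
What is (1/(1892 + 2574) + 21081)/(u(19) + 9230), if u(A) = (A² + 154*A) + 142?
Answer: 94147747/56535094 ≈ 1.6653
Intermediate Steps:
u(A) = 142 + A² + 154*A
(1/(1892 + 2574) + 21081)/(u(19) + 9230) = (1/(1892 + 2574) + 21081)/((142 + 19² + 154*19) + 9230) = (1/4466 + 21081)/((142 + 361 + 2926) + 9230) = (1/4466 + 21081)/(3429 + 9230) = (94147747/4466)/12659 = (94147747/4466)*(1/12659) = 94147747/56535094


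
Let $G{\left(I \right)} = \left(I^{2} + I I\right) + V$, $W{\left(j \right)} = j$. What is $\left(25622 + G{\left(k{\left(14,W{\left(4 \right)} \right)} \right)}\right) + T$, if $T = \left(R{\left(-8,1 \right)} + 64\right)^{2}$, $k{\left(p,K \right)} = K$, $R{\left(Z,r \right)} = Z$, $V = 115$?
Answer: $28905$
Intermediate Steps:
$G{\left(I \right)} = 115 + 2 I^{2}$ ($G{\left(I \right)} = \left(I^{2} + I I\right) + 115 = \left(I^{2} + I^{2}\right) + 115 = 2 I^{2} + 115 = 115 + 2 I^{2}$)
$T = 3136$ ($T = \left(-8 + 64\right)^{2} = 56^{2} = 3136$)
$\left(25622 + G{\left(k{\left(14,W{\left(4 \right)} \right)} \right)}\right) + T = \left(25622 + \left(115 + 2 \cdot 4^{2}\right)\right) + 3136 = \left(25622 + \left(115 + 2 \cdot 16\right)\right) + 3136 = \left(25622 + \left(115 + 32\right)\right) + 3136 = \left(25622 + 147\right) + 3136 = 25769 + 3136 = 28905$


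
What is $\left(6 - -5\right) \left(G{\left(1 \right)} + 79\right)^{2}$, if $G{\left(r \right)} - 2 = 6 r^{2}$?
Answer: $83259$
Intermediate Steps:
$G{\left(r \right)} = 2 + 6 r^{2}$
$\left(6 - -5\right) \left(G{\left(1 \right)} + 79\right)^{2} = \left(6 - -5\right) \left(\left(2 + 6 \cdot 1^{2}\right) + 79\right)^{2} = \left(6 + 5\right) \left(\left(2 + 6 \cdot 1\right) + 79\right)^{2} = 11 \left(\left(2 + 6\right) + 79\right)^{2} = 11 \left(8 + 79\right)^{2} = 11 \cdot 87^{2} = 11 \cdot 7569 = 83259$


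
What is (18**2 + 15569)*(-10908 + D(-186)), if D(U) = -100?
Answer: -174950144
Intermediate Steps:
(18**2 + 15569)*(-10908 + D(-186)) = (18**2 + 15569)*(-10908 - 100) = (324 + 15569)*(-11008) = 15893*(-11008) = -174950144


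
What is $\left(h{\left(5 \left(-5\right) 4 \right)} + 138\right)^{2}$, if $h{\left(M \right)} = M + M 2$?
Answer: $26244$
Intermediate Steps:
$h{\left(M \right)} = 3 M$ ($h{\left(M \right)} = M + 2 M = 3 M$)
$\left(h{\left(5 \left(-5\right) 4 \right)} + 138\right)^{2} = \left(3 \cdot 5 \left(-5\right) 4 + 138\right)^{2} = \left(3 \left(\left(-25\right) 4\right) + 138\right)^{2} = \left(3 \left(-100\right) + 138\right)^{2} = \left(-300 + 138\right)^{2} = \left(-162\right)^{2} = 26244$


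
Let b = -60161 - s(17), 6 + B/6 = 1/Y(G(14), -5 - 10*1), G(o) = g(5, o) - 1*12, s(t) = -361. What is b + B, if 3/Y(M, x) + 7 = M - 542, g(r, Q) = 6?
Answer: -60946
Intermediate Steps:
G(o) = -6 (G(o) = 6 - 1*12 = 6 - 12 = -6)
Y(M, x) = 3/(-549 + M) (Y(M, x) = 3/(-7 + (M - 542)) = 3/(-7 + (-542 + M)) = 3/(-549 + M))
B = -1146 (B = -36 + 6/((3/(-549 - 6))) = -36 + 6/((3/(-555))) = -36 + 6/((3*(-1/555))) = -36 + 6/(-1/185) = -36 + 6*(-185) = -36 - 1110 = -1146)
b = -59800 (b = -60161 - 1*(-361) = -60161 + 361 = -59800)
b + B = -59800 - 1146 = -60946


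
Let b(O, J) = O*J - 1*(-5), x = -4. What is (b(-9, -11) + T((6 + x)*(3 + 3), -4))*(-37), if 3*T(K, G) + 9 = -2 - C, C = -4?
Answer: -11285/3 ≈ -3761.7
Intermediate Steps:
b(O, J) = 5 + J*O (b(O, J) = J*O + 5 = 5 + J*O)
T(K, G) = -7/3 (T(K, G) = -3 + (-2 - 1*(-4))/3 = -3 + (-2 + 4)/3 = -3 + (⅓)*2 = -3 + ⅔ = -7/3)
(b(-9, -11) + T((6 + x)*(3 + 3), -4))*(-37) = ((5 - 11*(-9)) - 7/3)*(-37) = ((5 + 99) - 7/3)*(-37) = (104 - 7/3)*(-37) = (305/3)*(-37) = -11285/3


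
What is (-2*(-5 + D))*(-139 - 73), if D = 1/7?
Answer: -14416/7 ≈ -2059.4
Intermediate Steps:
D = ⅐ ≈ 0.14286
(-2*(-5 + D))*(-139 - 73) = (-2*(-5 + ⅐))*(-139 - 73) = -2*(-34/7)*(-212) = (68/7)*(-212) = -14416/7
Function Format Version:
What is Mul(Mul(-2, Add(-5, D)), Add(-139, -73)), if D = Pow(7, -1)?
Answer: Rational(-14416, 7) ≈ -2059.4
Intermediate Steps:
D = Rational(1, 7) ≈ 0.14286
Mul(Mul(-2, Add(-5, D)), Add(-139, -73)) = Mul(Mul(-2, Add(-5, Rational(1, 7))), Add(-139, -73)) = Mul(Mul(-2, Rational(-34, 7)), -212) = Mul(Rational(68, 7), -212) = Rational(-14416, 7)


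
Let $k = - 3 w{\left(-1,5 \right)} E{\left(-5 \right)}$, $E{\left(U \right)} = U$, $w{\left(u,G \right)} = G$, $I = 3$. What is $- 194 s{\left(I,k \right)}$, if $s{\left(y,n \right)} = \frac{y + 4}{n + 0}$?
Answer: $- \frac{1358}{75} \approx -18.107$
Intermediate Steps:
$k = 75$ ($k = \left(-3\right) 5 \left(-5\right) = \left(-15\right) \left(-5\right) = 75$)
$s{\left(y,n \right)} = \frac{4 + y}{n}$
$- 194 s{\left(I,k \right)} = - 194 \frac{4 + 3}{75} = - 194 \cdot \frac{1}{75} \cdot 7 = \left(-194\right) \frac{7}{75} = - \frac{1358}{75}$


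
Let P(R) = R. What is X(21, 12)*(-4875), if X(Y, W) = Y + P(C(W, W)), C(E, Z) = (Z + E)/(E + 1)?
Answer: -111375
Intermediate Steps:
C(E, Z) = (E + Z)/(1 + E)
X(Y, W) = Y + 2*W/(1 + W) (X(Y, W) = Y + (W + W)/(1 + W) = Y + (2*W)/(1 + W) = Y + 2*W/(1 + W))
X(21, 12)*(-4875) = ((2*12 + 21*(1 + 12))/(1 + 12))*(-4875) = ((24 + 21*13)/13)*(-4875) = ((24 + 273)/13)*(-4875) = ((1/13)*297)*(-4875) = (297/13)*(-4875) = -111375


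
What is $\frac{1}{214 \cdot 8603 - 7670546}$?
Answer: $- \frac{1}{5829504} \approx -1.7154 \cdot 10^{-7}$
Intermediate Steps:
$\frac{1}{214 \cdot 8603 - 7670546} = \frac{1}{1841042 - 7670546} = \frac{1}{-5829504} = - \frac{1}{5829504}$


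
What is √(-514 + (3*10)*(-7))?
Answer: 2*I*√181 ≈ 26.907*I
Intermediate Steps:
√(-514 + (3*10)*(-7)) = √(-514 + 30*(-7)) = √(-514 - 210) = √(-724) = 2*I*√181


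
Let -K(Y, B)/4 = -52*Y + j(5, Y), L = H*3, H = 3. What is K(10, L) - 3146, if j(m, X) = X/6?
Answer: -3218/3 ≈ -1072.7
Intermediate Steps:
j(m, X) = X/6 (j(m, X) = X*(⅙) = X/6)
L = 9 (L = 3*3 = 9)
K(Y, B) = 622*Y/3 (K(Y, B) = -4*(-52*Y + Y/6) = -(-622)*Y/3 = 622*Y/3)
K(10, L) - 3146 = (622/3)*10 - 3146 = 6220/3 - 3146 = -3218/3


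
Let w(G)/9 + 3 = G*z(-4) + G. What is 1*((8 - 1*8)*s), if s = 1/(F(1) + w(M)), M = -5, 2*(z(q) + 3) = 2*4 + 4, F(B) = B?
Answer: 0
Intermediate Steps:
z(q) = 3 (z(q) = -3 + (2*4 + 4)/2 = -3 + (8 + 4)/2 = -3 + (½)*12 = -3 + 6 = 3)
w(G) = -27 + 36*G (w(G) = -27 + 9*(G*3 + G) = -27 + 9*(3*G + G) = -27 + 9*(4*G) = -27 + 36*G)
s = -1/206 (s = 1/(1 + (-27 + 36*(-5))) = 1/(1 + (-27 - 180)) = 1/(1 - 207) = 1/(-206) = -1/206 ≈ -0.0048544)
1*((8 - 1*8)*s) = 1*((8 - 1*8)*(-1/206)) = 1*((8 - 8)*(-1/206)) = 1*(0*(-1/206)) = 1*0 = 0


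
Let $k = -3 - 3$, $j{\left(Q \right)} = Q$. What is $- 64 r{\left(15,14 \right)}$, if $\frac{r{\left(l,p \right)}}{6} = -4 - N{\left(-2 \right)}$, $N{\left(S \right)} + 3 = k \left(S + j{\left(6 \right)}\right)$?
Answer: $-8832$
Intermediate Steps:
$k = -6$
$N{\left(S \right)} = -39 - 6 S$ ($N{\left(S \right)} = -3 - 6 \left(S + 6\right) = -3 - 6 \left(6 + S\right) = -3 - \left(36 + 6 S\right) = -39 - 6 S$)
$r{\left(l,p \right)} = 138$ ($r{\left(l,p \right)} = 6 \left(-4 - \left(-39 - -12\right)\right) = 6 \left(-4 - \left(-39 + 12\right)\right) = 6 \left(-4 - -27\right) = 6 \left(-4 + 27\right) = 6 \cdot 23 = 138$)
$- 64 r{\left(15,14 \right)} = \left(-64\right) 138 = -8832$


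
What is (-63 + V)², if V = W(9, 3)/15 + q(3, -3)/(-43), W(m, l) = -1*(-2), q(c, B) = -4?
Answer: 1639359121/416025 ≈ 3940.5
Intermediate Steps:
W(m, l) = 2
V = 146/645 (V = 2/15 - 4/(-43) = 2*(1/15) - 4*(-1/43) = 2/15 + 4/43 = 146/645 ≈ 0.22636)
(-63 + V)² = (-63 + 146/645)² = (-40489/645)² = 1639359121/416025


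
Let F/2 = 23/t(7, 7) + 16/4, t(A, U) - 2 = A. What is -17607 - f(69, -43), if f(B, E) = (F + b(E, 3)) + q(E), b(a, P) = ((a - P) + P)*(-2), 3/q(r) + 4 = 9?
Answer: -796802/45 ≈ -17707.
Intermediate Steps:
t(A, U) = 2 + A
F = 118/9 (F = 2*(23/(2 + 7) + 16/4) = 2*(23/9 + 16*(¼)) = 2*(23*(⅑) + 4) = 2*(23/9 + 4) = 2*(59/9) = 118/9 ≈ 13.111)
q(r) = ⅗ (q(r) = 3/(-4 + 9) = 3/5 = 3*(⅕) = ⅗)
b(a, P) = -2*a (b(a, P) = a*(-2) = -2*a)
f(B, E) = 617/45 - 2*E (f(B, E) = (118/9 - 2*E) + ⅗ = 617/45 - 2*E)
-17607 - f(69, -43) = -17607 - (617/45 - 2*(-43)) = -17607 - (617/45 + 86) = -17607 - 1*4487/45 = -17607 - 4487/45 = -796802/45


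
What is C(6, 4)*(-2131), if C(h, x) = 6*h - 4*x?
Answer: -42620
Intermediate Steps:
C(h, x) = -4*x + 6*h
C(6, 4)*(-2131) = (-4*4 + 6*6)*(-2131) = (-16 + 36)*(-2131) = 20*(-2131) = -42620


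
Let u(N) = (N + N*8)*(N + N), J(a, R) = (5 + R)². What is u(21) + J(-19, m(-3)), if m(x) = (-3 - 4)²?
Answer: 10854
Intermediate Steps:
m(x) = 49 (m(x) = (-7)² = 49)
u(N) = 18*N² (u(N) = (N + 8*N)*(2*N) = (9*N)*(2*N) = 18*N²)
u(21) + J(-19, m(-3)) = 18*21² + (5 + 49)² = 18*441 + 54² = 7938 + 2916 = 10854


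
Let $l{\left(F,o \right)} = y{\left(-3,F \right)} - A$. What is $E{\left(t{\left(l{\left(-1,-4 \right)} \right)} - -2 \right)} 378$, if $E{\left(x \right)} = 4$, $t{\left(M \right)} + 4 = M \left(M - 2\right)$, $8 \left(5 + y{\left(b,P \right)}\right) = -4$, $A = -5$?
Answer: $1512$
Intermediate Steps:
$y{\left(b,P \right)} = - \frac{11}{2}$ ($y{\left(b,P \right)} = -5 + \frac{1}{8} \left(-4\right) = -5 - \frac{1}{2} = - \frac{11}{2}$)
$l{\left(F,o \right)} = - \frac{1}{2}$ ($l{\left(F,o \right)} = - \frac{11}{2} - -5 = - \frac{11}{2} + 5 = - \frac{1}{2}$)
$t{\left(M \right)} = -4 + M \left(-2 + M\right)$ ($t{\left(M \right)} = -4 + M \left(M - 2\right) = -4 + M \left(-2 + M\right)$)
$E{\left(t{\left(l{\left(-1,-4 \right)} \right)} - -2 \right)} 378 = 4 \cdot 378 = 1512$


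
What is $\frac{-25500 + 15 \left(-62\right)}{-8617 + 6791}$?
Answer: $\frac{13215}{913} \approx 14.474$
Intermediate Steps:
$\frac{-25500 + 15 \left(-62\right)}{-8617 + 6791} = \frac{-25500 - 930}{-1826} = \left(-26430\right) \left(- \frac{1}{1826}\right) = \frac{13215}{913}$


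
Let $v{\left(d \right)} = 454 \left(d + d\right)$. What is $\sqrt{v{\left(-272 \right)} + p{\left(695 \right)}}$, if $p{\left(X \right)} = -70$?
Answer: $i \sqrt{247046} \approx 497.04 i$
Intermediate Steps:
$v{\left(d \right)} = 908 d$ ($v{\left(d \right)} = 454 \cdot 2 d = 908 d$)
$\sqrt{v{\left(-272 \right)} + p{\left(695 \right)}} = \sqrt{908 \left(-272\right) - 70} = \sqrt{-246976 - 70} = \sqrt{-247046} = i \sqrt{247046}$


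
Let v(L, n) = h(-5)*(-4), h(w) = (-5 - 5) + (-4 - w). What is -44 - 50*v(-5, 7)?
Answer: -1844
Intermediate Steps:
h(w) = -14 - w (h(w) = -10 + (-4 - w) = -14 - w)
v(L, n) = 36 (v(L, n) = (-14 - 1*(-5))*(-4) = (-14 + 5)*(-4) = -9*(-4) = 36)
-44 - 50*v(-5, 7) = -44 - 50*36 = -44 - 1800 = -1844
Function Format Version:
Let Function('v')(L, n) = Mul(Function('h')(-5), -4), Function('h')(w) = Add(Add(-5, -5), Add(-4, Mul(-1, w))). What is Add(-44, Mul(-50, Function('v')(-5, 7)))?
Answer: -1844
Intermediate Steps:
Function('h')(w) = Add(-14, Mul(-1, w)) (Function('h')(w) = Add(-10, Add(-4, Mul(-1, w))) = Add(-14, Mul(-1, w)))
Function('v')(L, n) = 36 (Function('v')(L, n) = Mul(Add(-14, Mul(-1, -5)), -4) = Mul(Add(-14, 5), -4) = Mul(-9, -4) = 36)
Add(-44, Mul(-50, Function('v')(-5, 7))) = Add(-44, Mul(-50, 36)) = Add(-44, -1800) = -1844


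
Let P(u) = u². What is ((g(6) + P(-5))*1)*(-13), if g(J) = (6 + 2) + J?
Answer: -507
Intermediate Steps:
g(J) = 8 + J
((g(6) + P(-5))*1)*(-13) = (((8 + 6) + (-5)²)*1)*(-13) = ((14 + 25)*1)*(-13) = (39*1)*(-13) = 39*(-13) = -507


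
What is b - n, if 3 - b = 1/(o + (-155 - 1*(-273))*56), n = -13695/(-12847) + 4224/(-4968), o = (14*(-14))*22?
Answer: 16997370095/6105819384 ≈ 2.7838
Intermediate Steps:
o = -4312 (o = -196*22 = -4312)
n = 573793/2659329 (n = -13695*(-1/12847) + 4224*(-1/4968) = 13695/12847 - 176/207 = 573793/2659329 ≈ 0.21577)
b = 6887/2296 (b = 3 - 1/(-4312 + (-155 - 1*(-273))*56) = 3 - 1/(-4312 + (-155 + 273)*56) = 3 - 1/(-4312 + 118*56) = 3 - 1/(-4312 + 6608) = 3 - 1/2296 = 6887/2296 ≈ 2.9996)
b - n = 6887/2296 - 1*573793/2659329 = 6887/2296 - 573793/2659329 = 16997370095/6105819384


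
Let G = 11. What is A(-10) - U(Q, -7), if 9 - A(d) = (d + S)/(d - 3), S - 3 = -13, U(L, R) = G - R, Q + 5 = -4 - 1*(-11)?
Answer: -137/13 ≈ -10.538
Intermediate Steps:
Q = 2 (Q = -5 + (-4 - 1*(-11)) = -5 + (-4 + 11) = -5 + 7 = 2)
U(L, R) = 11 - R
S = -10 (S = 3 - 13 = -10)
A(d) = 9 - (-10 + d)/(-3 + d) (A(d) = 9 - (d - 10)/(d - 3) = 9 - (-10 + d)/(-3 + d))
A(-10) - U(Q, -7) = (-17 + 8*(-10))/(-3 - 10) - (11 - 1*(-7)) = (-17 - 80)/(-13) - (11 + 7) = -1/13*(-97) - 1*18 = 97/13 - 18 = -137/13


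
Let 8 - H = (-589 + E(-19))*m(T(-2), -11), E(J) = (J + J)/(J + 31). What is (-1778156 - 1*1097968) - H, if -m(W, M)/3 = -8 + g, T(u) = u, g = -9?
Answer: -5812665/2 ≈ -2.9063e+6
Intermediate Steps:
m(W, M) = 51 (m(W, M) = -3*(-8 - 9) = -3*(-17) = 51)
E(J) = 2*J/(31 + J) (E(J) = (2*J)/(31 + J) = 2*J/(31 + J))
H = 60417/2 (H = 8 - (-589 + 2*(-19)/(31 - 19))*51 = 8 - (-589 + 2*(-19)/12)*51 = 8 - (-589 + 2*(-19)*(1/12))*51 = 8 - (-589 - 19/6)*51 = 8 - (-3553)*51/6 = 8 - 1*(-60401/2) = 8 + 60401/2 = 60417/2 ≈ 30209.)
(-1778156 - 1*1097968) - H = (-1778156 - 1*1097968) - 1*60417/2 = (-1778156 - 1097968) - 60417/2 = -2876124 - 60417/2 = -5812665/2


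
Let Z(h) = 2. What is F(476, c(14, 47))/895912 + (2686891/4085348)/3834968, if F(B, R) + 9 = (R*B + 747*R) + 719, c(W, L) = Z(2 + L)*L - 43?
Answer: 123541881317597163/1754551692105430496 ≈ 0.070412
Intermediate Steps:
c(W, L) = -43 + 2*L (c(W, L) = 2*L - 43 = -43 + 2*L)
F(B, R) = 710 + 747*R + B*R (F(B, R) = -9 + ((R*B + 747*R) + 719) = -9 + ((B*R + 747*R) + 719) = -9 + ((747*R + B*R) + 719) = -9 + (719 + 747*R + B*R) = 710 + 747*R + B*R)
F(476, c(14, 47))/895912 + (2686891/4085348)/3834968 = (710 + 747*(-43 + 2*47) + 476*(-43 + 2*47))/895912 + (2686891/4085348)/3834968 = (710 + 747*(-43 + 94) + 476*(-43 + 94))*(1/895912) + (2686891*(1/4085348))*(1/3834968) = (710 + 747*51 + 476*51)*(1/895912) + (2686891/4085348)*(1/3834968) = (710 + 38097 + 24276)*(1/895912) + 2686891/15667178848864 = 63083*(1/895912) + 2686891/15667178848864 = 63083/895912 + 2686891/15667178848864 = 123541881317597163/1754551692105430496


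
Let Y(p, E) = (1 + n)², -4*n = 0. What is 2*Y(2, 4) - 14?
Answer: -12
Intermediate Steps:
n = 0 (n = -¼*0 = 0)
Y(p, E) = 1 (Y(p, E) = (1 + 0)² = 1² = 1)
2*Y(2, 4) - 14 = 2*1 - 14 = 2 - 14 = -12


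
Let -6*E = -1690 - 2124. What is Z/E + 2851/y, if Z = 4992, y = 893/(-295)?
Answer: -1590499247/1702951 ≈ -933.97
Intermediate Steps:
y = -893/295 (y = 893*(-1/295) = -893/295 ≈ -3.0271)
E = 1907/3 (E = -(-1690 - 2124)/6 = -⅙*(-3814) = 1907/3 ≈ 635.67)
Z/E + 2851/y = 4992/(1907/3) + 2851/(-893/295) = 4992*(3/1907) + 2851*(-295/893) = 14976/1907 - 841045/893 = -1590499247/1702951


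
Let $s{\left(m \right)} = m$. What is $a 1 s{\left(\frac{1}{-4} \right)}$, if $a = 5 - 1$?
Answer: $-1$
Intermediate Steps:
$a = 4$ ($a = 5 - 1 = 4$)
$a 1 s{\left(\frac{1}{-4} \right)} = \frac{4 \cdot 1}{-4} = 4 \left(- \frac{1}{4}\right) = -1$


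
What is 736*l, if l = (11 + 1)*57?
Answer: 503424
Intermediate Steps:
l = 684 (l = 12*57 = 684)
736*l = 736*684 = 503424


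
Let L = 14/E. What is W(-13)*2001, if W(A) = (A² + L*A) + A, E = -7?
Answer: 364182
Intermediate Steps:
L = -2 (L = 14/(-7) = 14*(-⅐) = -2)
W(A) = A² - A (W(A) = (A² - 2*A) + A = A² - A)
W(-13)*2001 = -13*(-1 - 13)*2001 = -13*(-14)*2001 = 182*2001 = 364182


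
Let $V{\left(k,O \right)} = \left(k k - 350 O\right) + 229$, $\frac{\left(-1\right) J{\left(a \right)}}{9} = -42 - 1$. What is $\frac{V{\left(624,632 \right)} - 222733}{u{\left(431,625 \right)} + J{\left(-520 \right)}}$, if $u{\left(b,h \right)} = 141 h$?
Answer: $- \frac{6791}{11064} \approx -0.61379$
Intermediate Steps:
$J{\left(a \right)} = 387$ ($J{\left(a \right)} = - 9 \left(-42 - 1\right) = \left(-9\right) \left(-43\right) = 387$)
$V{\left(k,O \right)} = 229 + k^{2} - 350 O$ ($V{\left(k,O \right)} = \left(k^{2} - 350 O\right) + 229 = 229 + k^{2} - 350 O$)
$\frac{V{\left(624,632 \right)} - 222733}{u{\left(431,625 \right)} + J{\left(-520 \right)}} = \frac{\left(229 + 624^{2} - 221200\right) - 222733}{141 \cdot 625 + 387} = \frac{\left(229 + 389376 - 221200\right) - 222733}{88125 + 387} = \frac{168405 - 222733}{88512} = \left(-54328\right) \frac{1}{88512} = - \frac{6791}{11064}$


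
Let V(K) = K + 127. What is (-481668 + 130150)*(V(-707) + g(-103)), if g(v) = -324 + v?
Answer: 353978626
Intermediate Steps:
V(K) = 127 + K
(-481668 + 130150)*(V(-707) + g(-103)) = (-481668 + 130150)*((127 - 707) + (-324 - 103)) = -351518*(-580 - 427) = -351518*(-1007) = 353978626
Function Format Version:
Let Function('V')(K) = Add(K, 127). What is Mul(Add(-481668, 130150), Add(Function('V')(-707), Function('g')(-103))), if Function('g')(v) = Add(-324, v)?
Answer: 353978626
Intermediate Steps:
Function('V')(K) = Add(127, K)
Mul(Add(-481668, 130150), Add(Function('V')(-707), Function('g')(-103))) = Mul(Add(-481668, 130150), Add(Add(127, -707), Add(-324, -103))) = Mul(-351518, Add(-580, -427)) = Mul(-351518, -1007) = 353978626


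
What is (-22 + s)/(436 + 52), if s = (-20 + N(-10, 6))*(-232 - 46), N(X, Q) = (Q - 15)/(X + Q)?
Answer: 9825/976 ≈ 10.067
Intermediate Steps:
N(X, Q) = (-15 + Q)/(Q + X)
s = 9869/2 (s = (-20 + (-15 + 6)/(6 - 10))*(-232 - 46) = (-20 - 9/(-4))*(-278) = (-20 - 1/4*(-9))*(-278) = (-20 + 9/4)*(-278) = -71/4*(-278) = 9869/2 ≈ 4934.5)
(-22 + s)/(436 + 52) = (-22 + 9869/2)/(436 + 52) = (9825/2)/488 = (9825/2)*(1/488) = 9825/976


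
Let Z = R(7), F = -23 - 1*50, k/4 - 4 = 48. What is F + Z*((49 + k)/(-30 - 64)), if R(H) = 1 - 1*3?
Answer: -3174/47 ≈ -67.532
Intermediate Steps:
k = 208 (k = 16 + 4*48 = 16 + 192 = 208)
R(H) = -2 (R(H) = 1 - 3 = -2)
F = -73 (F = -23 - 50 = -73)
Z = -2
F + Z*((49 + k)/(-30 - 64)) = -73 - 2*(49 + 208)/(-30 - 64) = -73 - 514/(-94) = -73 - 514*(-1)/94 = -73 - 2*(-257/94) = -73 + 257/47 = -3174/47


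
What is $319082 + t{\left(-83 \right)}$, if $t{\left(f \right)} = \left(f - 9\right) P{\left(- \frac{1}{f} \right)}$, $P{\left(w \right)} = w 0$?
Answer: $319082$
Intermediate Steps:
$P{\left(w \right)} = 0$
$t{\left(f \right)} = 0$ ($t{\left(f \right)} = \left(f - 9\right) 0 = \left(-9 + f\right) 0 = 0$)
$319082 + t{\left(-83 \right)} = 319082 + 0 = 319082$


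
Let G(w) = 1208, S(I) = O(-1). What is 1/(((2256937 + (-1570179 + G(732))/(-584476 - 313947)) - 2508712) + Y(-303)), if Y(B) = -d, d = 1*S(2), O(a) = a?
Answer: -898423/226197983431 ≈ -3.9718e-6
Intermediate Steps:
S(I) = -1
d = -1 (d = 1*(-1) = -1)
Y(B) = 1 (Y(B) = -1*(-1) = 1)
1/(((2256937 + (-1570179 + G(732))/(-584476 - 313947)) - 2508712) + Y(-303)) = 1/(((2256937 + (-1570179 + 1208)/(-584476 - 313947)) - 2508712) + 1) = 1/(((2256937 - 1568971/(-898423)) - 2508712) + 1) = 1/(((2256937 - 1568971*(-1/898423)) - 2508712) + 1) = 1/(((2256937 + 1568971/898423) - 2508712) + 1) = 1/((2027685679322/898423 - 2508712) + 1) = 1/(-226198881854/898423 + 1) = 1/(-226197983431/898423) = -898423/226197983431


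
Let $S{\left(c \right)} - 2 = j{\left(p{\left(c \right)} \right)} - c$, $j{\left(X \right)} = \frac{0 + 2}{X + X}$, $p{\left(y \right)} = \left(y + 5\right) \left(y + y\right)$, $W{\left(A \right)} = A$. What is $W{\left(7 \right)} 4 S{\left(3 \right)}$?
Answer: $- \frac{329}{12} \approx -27.417$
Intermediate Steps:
$p{\left(y \right)} = 2 y \left(5 + y\right)$ ($p{\left(y \right)} = \left(5 + y\right) 2 y = 2 y \left(5 + y\right)$)
$j{\left(X \right)} = \frac{1}{X}$ ($j{\left(X \right)} = \frac{2}{2 X} = 2 \frac{1}{2 X} = \frac{1}{X}$)
$S{\left(c \right)} = 2 - c + \frac{1}{2 c \left(5 + c\right)}$ ($S{\left(c \right)} = 2 - \left(c - \frac{1}{2 c \left(5 + c\right)}\right) = 2 - c + \frac{1}{2 c \left(5 + c\right)}$)
$W{\left(7 \right)} 4 S{\left(3 \right)} = 7 \cdot 4 \frac{\frac{1}{2} + 3 \left(2 - 3\right) \left(5 + 3\right)}{3 \left(5 + 3\right)} = 28 \frac{\frac{1}{2} + 3 \left(2 - 3\right) 8}{3 \cdot 8} = 28 \cdot \frac{1}{3} \cdot \frac{1}{8} \left(\frac{1}{2} + 3 \left(-1\right) 8\right) = 28 \cdot \frac{1}{3} \cdot \frac{1}{8} \left(\frac{1}{2} - 24\right) = 28 \cdot \frac{1}{3} \cdot \frac{1}{8} \left(- \frac{47}{2}\right) = 28 \left(- \frac{47}{48}\right) = - \frac{329}{12}$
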